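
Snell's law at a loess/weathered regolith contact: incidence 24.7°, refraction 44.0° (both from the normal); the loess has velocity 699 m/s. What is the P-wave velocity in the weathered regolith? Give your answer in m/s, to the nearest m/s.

Snell's law: sin 24.7°/V₁ = sin 44.0°/V₂.
V₂ = V₁·sin 44.0°/sin 24.7° = 699 × 1.6624 = 1162.01 m/s.

1162 m/s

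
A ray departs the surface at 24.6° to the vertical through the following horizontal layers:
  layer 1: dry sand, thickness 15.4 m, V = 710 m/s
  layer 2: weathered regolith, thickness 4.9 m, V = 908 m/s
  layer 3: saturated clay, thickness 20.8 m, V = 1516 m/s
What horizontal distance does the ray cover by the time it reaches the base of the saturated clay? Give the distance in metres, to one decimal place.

Apply Snell's law at each interface; in layer i the horizontal offset is hᵢ·tan θᵢ.
Layer 1: θ = 24.60°; offset = 15.4·tan 24.60° = 7.051 m.
Layer 2: sin θ = 908·sin 24.6°/710 = 0.5324, θ = 32.17°; offset = 4.9·tan 32.17° = 3.082 m.
Layer 3: sin θ = 1516·sin 24.6°/710 = 0.8888, θ = 62.73°; offset = 20.8·tan 62.73° = 40.349 m.
Summing the layer offsets gives 50.481 m.

50.5 m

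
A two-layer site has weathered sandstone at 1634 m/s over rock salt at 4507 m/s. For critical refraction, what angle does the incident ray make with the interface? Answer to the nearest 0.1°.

At critical incidence the refracted ray runs along the interface (θ₂ = 90°), so sin θ_c = V₁/V₂.
θ_c = arcsin(1634/4507) = arcsin 0.3625 = 21.26°.
Measured from the interface: 90° − 21.26° = 68.74°.

68.7°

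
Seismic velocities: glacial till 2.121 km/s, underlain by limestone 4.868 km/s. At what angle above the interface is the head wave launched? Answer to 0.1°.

64.2°

At critical incidence the refracted ray runs along the interface (θ₂ = 90°), so sin θ_c = V₁/V₂.
θ_c = arcsin(2.121/4.868) = arcsin 0.4357 = 25.83°.
Measured from the interface: 90° − 25.83° = 64.17°.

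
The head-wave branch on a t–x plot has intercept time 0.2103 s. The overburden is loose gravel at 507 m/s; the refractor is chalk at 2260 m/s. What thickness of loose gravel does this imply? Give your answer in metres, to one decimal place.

θ_c = arcsin(507/2260) = 12.96°; cos θ_c = 0.9745.
tᵢ = 2h cos θ_c/V₁ ⇒ h = tᵢ·V₁/(2 cos θ_c) = 0.2103·507/(2·0.9745) = 54.71 m.

54.7 m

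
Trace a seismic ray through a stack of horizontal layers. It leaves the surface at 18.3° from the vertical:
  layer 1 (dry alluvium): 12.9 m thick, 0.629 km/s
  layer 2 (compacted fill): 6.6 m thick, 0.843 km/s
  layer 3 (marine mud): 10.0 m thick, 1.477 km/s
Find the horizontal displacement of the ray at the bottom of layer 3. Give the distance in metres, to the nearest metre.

p = sin θ₁/V₁ = sin 18.3°/0.629 = 4.9919e-01 s/km is conserved through the stack.
Layer 1: θ = 18.30°; offset = 12.9·tan 18.30° = 4.266 m.
Layer 2: sin θ = p·0.843 = 0.4208 → θ = 24.89°; offset = 6.6·tan 24.89° = 3.062 m.
Layer 3: sin θ = p·1.477 = 0.7373 → θ = 47.50°; offset = 10.0·tan 47.50° = 10.914 m.
Σ offsets = 18.242 m.

18 m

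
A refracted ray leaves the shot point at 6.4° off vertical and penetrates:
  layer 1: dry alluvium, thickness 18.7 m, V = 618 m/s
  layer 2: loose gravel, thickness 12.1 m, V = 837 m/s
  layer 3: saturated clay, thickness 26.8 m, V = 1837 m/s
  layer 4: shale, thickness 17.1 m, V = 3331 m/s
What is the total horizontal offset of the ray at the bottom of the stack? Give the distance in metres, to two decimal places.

26.21 m

Ray parameter p = sin 6.4° / 618 m/s = 1.8037e-04 s/m.
Layer 1: θ = 6.40°; offset = 18.7·tan 6.40° = 2.0975 m.
Layer 2: sin θ = p·837 = 0.1510 → θ = 8.68°; offset = 12.1·tan 8.68° = 1.8479 m.
Layer 3: sin θ = p·1837 = 0.3313 → θ = 19.35°; offset = 26.8·tan 19.35° = 9.4116 m.
Layer 4: sin θ = p·3331 = 0.6008 → θ = 36.93°; offset = 17.1·tan 36.93° = 12.8522 m.
Total horizontal offset = 26.2092 m.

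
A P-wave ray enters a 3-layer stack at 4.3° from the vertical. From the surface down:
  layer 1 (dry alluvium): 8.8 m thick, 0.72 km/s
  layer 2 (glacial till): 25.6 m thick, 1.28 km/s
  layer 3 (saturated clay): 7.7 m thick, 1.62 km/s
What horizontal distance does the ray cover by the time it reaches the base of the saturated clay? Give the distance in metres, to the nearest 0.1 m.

5.4 m

p = sin θ₁/V₁ = sin 4.3°/0.72 = 1.0414e-01 s/km is conserved through the stack.
Layer 1: θ = 4.30°; offset = 8.8·tan 4.30° = 0.662 m.
Layer 2: sin θ = p·1.28 = 0.1333 → θ = 7.66°; offset = 25.6·tan 7.66° = 3.443 m.
Layer 3: sin θ = p·1.62 = 0.1687 → θ = 9.71°; offset = 7.7·tan 9.71° = 1.318 m.
Summing the layer offsets gives 5.423 m.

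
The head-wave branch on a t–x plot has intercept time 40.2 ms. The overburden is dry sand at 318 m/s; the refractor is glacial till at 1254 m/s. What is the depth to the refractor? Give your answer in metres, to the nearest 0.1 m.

6.6 m

θ_c = arcsin(318/1254) = 14.69°; cos θ_c = 0.9673.
tᵢ = 2h cos θ_c/V₁ ⇒ h = tᵢ·V₁/(2 cos θ_c) = 0.0402·318/(2·0.9673) = 6.61 m.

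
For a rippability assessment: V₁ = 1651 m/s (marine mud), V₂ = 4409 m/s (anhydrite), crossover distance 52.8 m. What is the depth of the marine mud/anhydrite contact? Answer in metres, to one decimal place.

17.8 m

x_cross = 2h·√((V₂+V₁)/(V₂−V₁)) → h = x_cross / (2·√((V₂+V₁)/(V₂−V₁))).
√((V₂+V₁)/(V₂−V₁)) = √((4409+1651)/(4409−1651)) = 1.4823.
h = 52.8 / (2·1.4823) = 17.81 m.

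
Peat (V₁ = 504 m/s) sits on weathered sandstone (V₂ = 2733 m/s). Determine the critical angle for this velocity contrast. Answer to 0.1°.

At critical incidence the refracted ray runs along the interface (θ₂ = 90°), so sin θ_c = V₁/V₂.
θ_c = arcsin(504/2733) = arcsin 0.1844 = 10.63°.

10.6°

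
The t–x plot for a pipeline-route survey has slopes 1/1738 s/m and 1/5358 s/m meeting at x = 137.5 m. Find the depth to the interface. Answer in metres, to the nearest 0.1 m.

49.1 m

h = (x_cross/2)·√((V₂−V₁)/(V₂+V₁)).
(V₂−V₁)/(V₂+V₁) = (5358−1738)/(5358+1738) = 0.5101; √ = 0.7142.
h = (137.5/2)·0.7142 = 49.10 m.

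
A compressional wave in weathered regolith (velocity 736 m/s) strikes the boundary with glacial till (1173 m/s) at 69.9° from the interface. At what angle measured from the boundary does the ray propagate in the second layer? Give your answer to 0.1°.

56.8°

Angle from the normal: 90° − 69.9° = 20.1°.
Snell's law: sin θ₂ = (V₂/V₁)·sin θ₁ = (1173/736)·sin 20.1° = 0.5477.
θ₂ = arcsin 0.5477 = 33.21° from the normal.
From the interface: 90° − 33.21° = 56.79°.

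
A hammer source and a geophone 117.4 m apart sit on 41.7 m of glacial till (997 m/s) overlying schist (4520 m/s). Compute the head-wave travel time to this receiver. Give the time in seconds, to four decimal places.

0.1076 s

t = x/V₂ + 2h·√(V₂²−V₁²)/(V₁V₂).
√(V₂²−V₁²) = √(4520²−997²) = 4408.7 m/s; delay term = 2·41.7·4408.7/(997·4520) = 0.08159 s.
t = 117.4/4520 + 0.08159 = 0.10756 s.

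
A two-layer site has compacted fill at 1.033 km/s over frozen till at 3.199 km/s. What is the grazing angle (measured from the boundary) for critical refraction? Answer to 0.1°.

71.2°

Critical incidence: sin θ_c = V₁/V₂ = 1.033/3.199 = 0.3229.
θ_c = arcsin 0.3229 = 18.84°.
Measured from the interface: 90° − 18.84° = 71.16°.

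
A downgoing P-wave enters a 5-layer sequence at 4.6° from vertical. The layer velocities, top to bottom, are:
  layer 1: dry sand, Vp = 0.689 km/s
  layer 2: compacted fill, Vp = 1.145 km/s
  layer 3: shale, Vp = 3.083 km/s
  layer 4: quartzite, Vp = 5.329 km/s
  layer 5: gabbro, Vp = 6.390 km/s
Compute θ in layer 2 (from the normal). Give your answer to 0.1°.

Snell's law across each interface conserves sin θ / V, so sin θ_2 = V_2·sin θ₁/V₁.
sin θ_2 = 1.145 × sin 4.6° / 0.689 = 0.1333.
θ_2 = arcsin 0.1333 = 7.66°.

7.7°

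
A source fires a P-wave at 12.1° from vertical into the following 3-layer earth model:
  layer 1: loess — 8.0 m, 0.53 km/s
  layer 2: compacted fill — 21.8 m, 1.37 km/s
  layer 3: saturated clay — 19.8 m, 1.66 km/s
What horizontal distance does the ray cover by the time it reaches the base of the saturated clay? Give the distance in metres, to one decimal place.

Ray parameter p = sin 12.1° / 0.53 km/s = 3.9551e-01 s/km.
Layer 1: θ = 12.10°; offset = 8.0·tan 12.10° = 1.715 m.
Layer 2: sin θ = p·1.37 = 0.5418 → θ = 32.81°; offset = 21.8·tan 32.81° = 14.054 m.
Layer 3: sin θ = p·1.66 = 0.6565 → θ = 41.04°; offset = 19.8·tan 41.04° = 17.234 m.
Σ offsets = 33.003 m.

33.0 m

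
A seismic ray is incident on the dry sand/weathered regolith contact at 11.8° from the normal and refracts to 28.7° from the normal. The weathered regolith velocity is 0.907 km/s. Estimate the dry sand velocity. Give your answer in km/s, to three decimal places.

0.386 km/s

sin 11.8° = 0.2045; sin 28.7° = 0.4802.
V₁ = V₂·(sin θ₁/sin θ₂) = 0.907·(0.2045/0.4802) = 0.386 km/s.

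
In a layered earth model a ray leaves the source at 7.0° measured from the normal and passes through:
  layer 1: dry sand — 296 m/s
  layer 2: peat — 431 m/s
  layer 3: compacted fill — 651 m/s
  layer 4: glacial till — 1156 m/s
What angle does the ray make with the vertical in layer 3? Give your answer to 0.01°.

15.55°

Ray parameter p = sin 7.0° / 296 = 4.1172e-04 s/m.
sin θ_3 = p·V_3 = 4.1172e-04 × 651 = 0.2680.
θ_3 = 15.55° from the vertical.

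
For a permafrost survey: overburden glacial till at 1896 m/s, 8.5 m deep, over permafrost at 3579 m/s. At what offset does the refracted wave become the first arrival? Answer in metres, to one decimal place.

30.7 m

x_cross = 2h·√((V₂+V₁)/(V₂−V₁)).
(V₂+V₁)/(V₂−V₁) = (3579+1896)/(3579−1896) = 3.2531; √ = 1.8036.
x_cross = 2·8.5·1.8036 = 30.66 m.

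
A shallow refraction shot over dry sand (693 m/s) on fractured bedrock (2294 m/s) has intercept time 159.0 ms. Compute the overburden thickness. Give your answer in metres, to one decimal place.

h = tᵢ·V₁·V₂ / (2·√(V₂²−V₁²)).
√(V₂²−V₁²) = √(2294² − 693²) = 2186.8 m/s.
h = 0.159 s × 693 × 2294 / (2 × 2186.8) = 57.79 m.

57.8 m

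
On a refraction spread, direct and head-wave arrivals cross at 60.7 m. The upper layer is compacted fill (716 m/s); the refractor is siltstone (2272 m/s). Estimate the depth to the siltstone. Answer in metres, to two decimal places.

x_cross = 2h·√((V₂+V₁)/(V₂−V₁)) → h = x_cross / (2·√((V₂+V₁)/(V₂−V₁))).
√((V₂+V₁)/(V₂−V₁)) = √((2272+716)/(2272−716)) = 1.3858.
h = 60.7 / (2·1.3858) = 21.90 m.

21.90 m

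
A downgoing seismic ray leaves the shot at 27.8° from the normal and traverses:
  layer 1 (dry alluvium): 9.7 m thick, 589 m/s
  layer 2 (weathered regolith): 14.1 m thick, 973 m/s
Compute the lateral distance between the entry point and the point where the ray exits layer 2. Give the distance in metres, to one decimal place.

22.2 m

p = sin θ₁/V₁ = sin 27.8°/589 = 7.9183e-04 s/m is conserved through the stack.
Layer 1: θ = 27.80°; offset = 9.7·tan 27.80° = 5.114 m.
Layer 2: sin θ = p·973 = 0.7704 → θ = 50.39°; offset = 14.1·tan 50.39° = 17.040 m.
Summing the layer offsets gives 22.155 m.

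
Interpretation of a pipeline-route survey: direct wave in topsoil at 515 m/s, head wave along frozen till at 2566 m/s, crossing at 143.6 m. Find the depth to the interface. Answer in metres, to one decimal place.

58.6 m

x_cross = 2h·√((V₂+V₁)/(V₂−V₁)) → h = x_cross / (2·√((V₂+V₁)/(V₂−V₁))).
√((V₂+V₁)/(V₂−V₁)) = √((2566+515)/(2566−515)) = 1.2256.
h = 143.6 / (2·1.2256) = 58.58 m.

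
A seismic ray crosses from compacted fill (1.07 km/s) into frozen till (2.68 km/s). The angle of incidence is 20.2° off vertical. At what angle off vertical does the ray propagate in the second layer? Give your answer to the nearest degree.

60°

sin θ₁/V₁ = sin θ₂/V₂ ⇒ sin θ₂ = 2.68·sin 20.2°/1.07 = 2.68·0.3453/1.07 = 0.8649.
θ₂ = arcsin 0.8649 = 59.87° from the normal.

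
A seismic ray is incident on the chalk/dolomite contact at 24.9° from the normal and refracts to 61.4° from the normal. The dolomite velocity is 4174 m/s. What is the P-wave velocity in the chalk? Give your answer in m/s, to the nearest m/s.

2002 m/s

Snell's law: sin 24.9°/V₁ = sin 61.4°/V₂.
V₁ = V₂·sin 24.9°/sin 61.4° = 4174 × 0.4795 = 2001.64 m/s.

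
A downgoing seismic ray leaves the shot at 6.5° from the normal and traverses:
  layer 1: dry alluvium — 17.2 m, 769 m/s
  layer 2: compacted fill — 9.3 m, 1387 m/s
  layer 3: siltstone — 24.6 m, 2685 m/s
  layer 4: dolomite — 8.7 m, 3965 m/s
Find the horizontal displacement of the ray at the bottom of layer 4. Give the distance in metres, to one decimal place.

20.7 m

Apply Snell's law at each interface; in layer i the horizontal offset is hᵢ·tan θᵢ.
Layer 1: θ = 6.50°; offset = 17.2·tan 6.50° = 1.960 m.
Layer 2: sin θ = 1387·sin 6.5°/769 = 0.2042, θ = 11.78°; offset = 9.3·tan 11.78° = 1.940 m.
Layer 3: sin θ = 2685·sin 6.5°/769 = 0.3953, θ = 23.28°; offset = 24.6·tan 23.28° = 10.585 m.
Layer 4: sin θ = 3965·sin 6.5°/769 = 0.5837, θ = 35.71°; offset = 8.7·tan 35.71° = 6.254 m.
Summing the layer offsets gives 20.738 m.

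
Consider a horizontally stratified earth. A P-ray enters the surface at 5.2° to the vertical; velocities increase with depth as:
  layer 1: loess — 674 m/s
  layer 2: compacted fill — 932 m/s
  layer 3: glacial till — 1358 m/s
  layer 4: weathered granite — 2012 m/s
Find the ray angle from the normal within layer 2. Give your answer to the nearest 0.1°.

7.2°

Ray parameter p = sin 5.2° / 674 = 1.3447e-04 s/m.
sin θ_2 = p·V_2 = 1.3447e-04 × 932 = 0.1253.
θ_2 = arcsin 0.1253 = 7.20°.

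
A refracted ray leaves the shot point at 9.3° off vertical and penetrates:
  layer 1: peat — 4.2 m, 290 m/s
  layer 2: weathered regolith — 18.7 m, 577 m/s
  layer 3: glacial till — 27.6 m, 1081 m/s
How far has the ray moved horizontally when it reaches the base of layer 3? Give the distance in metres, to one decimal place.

Ray parameter p = sin 9.3° / 290 m/s = 5.5725e-04 s/m.
Layer 1: θ = 9.30°; offset = 4.2·tan 9.30° = 0.688 m.
Layer 2: sin θ = p·577 = 0.3215 → θ = 18.76°; offset = 18.7·tan 18.76° = 6.350 m.
Layer 3: sin θ = p·1081 = 0.6024 → θ = 37.04°; offset = 27.6·tan 37.04° = 20.829 m.
Summing the layer offsets gives 27.867 m.

27.9 m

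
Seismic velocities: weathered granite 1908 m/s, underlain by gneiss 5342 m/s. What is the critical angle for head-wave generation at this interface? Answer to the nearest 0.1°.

Critical incidence: sin θ_c = V₁/V₂ = 1908/5342 = 0.3572.
θ_c = arcsin 0.3572 = 20.93°.

20.9°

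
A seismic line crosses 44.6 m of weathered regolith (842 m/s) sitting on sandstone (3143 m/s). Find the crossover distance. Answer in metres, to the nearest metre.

x_cross = 2h·√((V₂+V₁)/(V₂−V₁)).
(V₂+V₁)/(V₂−V₁) = (3143+842)/(3143−842) = 1.7319; √ = 1.3160.
x_cross = 2·44.6·1.3160 = 117.39 m.

117 m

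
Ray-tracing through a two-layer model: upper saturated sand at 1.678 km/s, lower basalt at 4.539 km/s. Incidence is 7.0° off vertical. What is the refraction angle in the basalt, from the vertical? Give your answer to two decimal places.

19.25°

sin θ₁/V₁ = sin θ₂/V₂ ⇒ sin θ₂ = 4.539·sin 7.0°/1.678 = 4.539·0.1219/1.678 = 0.3297.
θ₂ = arcsin 0.3297 = 19.25° from the normal.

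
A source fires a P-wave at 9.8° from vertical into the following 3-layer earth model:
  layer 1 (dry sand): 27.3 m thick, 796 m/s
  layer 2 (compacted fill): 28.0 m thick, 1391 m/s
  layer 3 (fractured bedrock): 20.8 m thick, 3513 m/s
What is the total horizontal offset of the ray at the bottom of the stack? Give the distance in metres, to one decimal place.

37.1 m

Apply Snell's law at each interface; in layer i the horizontal offset is hᵢ·tan θᵢ.
Layer 1: θ = 9.80°; offset = 27.3·tan 9.80° = 4.716 m.
Layer 2: sin θ = 1391·sin 9.8°/796 = 0.2974, θ = 17.30°; offset = 28.0·tan 17.30° = 8.723 m.
Layer 3: sin θ = 3513·sin 9.8°/796 = 0.7512, θ = 48.69°; offset = 20.8·tan 48.69° = 23.671 m.
Total horizontal offset = 37.109 m.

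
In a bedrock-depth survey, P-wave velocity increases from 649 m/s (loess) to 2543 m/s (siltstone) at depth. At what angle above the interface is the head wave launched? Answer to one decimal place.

At critical incidence the refracted ray runs along the interface (θ₂ = 90°), so sin θ_c = V₁/V₂.
θ_c = arcsin(649/2543) = arcsin 0.2552 = 14.79°.
Measured from the interface: 90° − 14.79° = 75.21°.

75.2°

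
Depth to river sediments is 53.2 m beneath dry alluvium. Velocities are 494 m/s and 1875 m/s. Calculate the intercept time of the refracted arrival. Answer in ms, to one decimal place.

θ_c = arcsin(V₁/V₂) = arcsin(494/1875) = 15.28°; cos θ_c = 0.9647.
tᵢ = 2h·cos θ_c / V₁ = 2·53.2·0.9647 / 494 = 0.20777 s.

207.8 ms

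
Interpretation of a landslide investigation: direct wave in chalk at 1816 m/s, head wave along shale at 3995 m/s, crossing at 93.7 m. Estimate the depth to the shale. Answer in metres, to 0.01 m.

h = (x_cross/2)·√((V₂−V₁)/(V₂+V₁)).
(V₂−V₁)/(V₂+V₁) = (3995−1816)/(3995+1816) = 0.3750; √ = 0.6124.
h = (93.7/2)·0.6124 = 28.69 m.

28.69 m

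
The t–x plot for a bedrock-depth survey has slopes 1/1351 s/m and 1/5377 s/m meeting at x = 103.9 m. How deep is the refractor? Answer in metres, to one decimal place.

40.2 m

x_cross = 2h·√((V₂+V₁)/(V₂−V₁)) → h = x_cross / (2·√((V₂+V₁)/(V₂−V₁))).
√((V₂+V₁)/(V₂−V₁)) = √((5377+1351)/(5377−1351)) = 1.2927.
h = 103.9 / (2·1.2927) = 40.19 m.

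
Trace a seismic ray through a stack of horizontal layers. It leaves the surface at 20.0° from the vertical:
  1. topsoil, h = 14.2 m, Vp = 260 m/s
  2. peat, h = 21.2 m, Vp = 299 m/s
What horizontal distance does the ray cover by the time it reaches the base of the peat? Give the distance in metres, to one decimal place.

14.2 m

Apply Snell's law at each interface; in layer i the horizontal offset is hᵢ·tan θᵢ.
Layer 1: θ = 20.00°; offset = 14.2·tan 20.00° = 5.168 m.
Layer 2: sin θ = 299·sin 20.0°/260 = 0.3933, θ = 23.16°; offset = 21.2·tan 23.16° = 9.069 m.
Σ offsets = 14.238 m.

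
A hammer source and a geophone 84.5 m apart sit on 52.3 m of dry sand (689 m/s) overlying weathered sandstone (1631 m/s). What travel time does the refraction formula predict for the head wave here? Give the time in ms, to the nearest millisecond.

189 ms

θ_c = arcsin(V₁/V₂) = arcsin(689/1631) = 24.99°, cos θ_c = 0.9064.
Intercept time tᵢ = 2h cos θ_c / V₁ = 2·52.3·0.9064/689 = 0.13760 s.
t = x/V₂ + tᵢ = 84.5/1631 + 0.13760 = 0.18941 s.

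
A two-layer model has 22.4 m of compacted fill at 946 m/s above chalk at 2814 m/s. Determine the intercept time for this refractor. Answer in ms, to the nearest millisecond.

45 ms

tᵢ = 2h·√(V₂²−V₁²)/(V₁V₂).
√(V₂²−V₁²) = √(2814²−946²) = 2650.2 m/s.
tᵢ = 2·22.4·2650.2/(946·2814) = 0.04460 s.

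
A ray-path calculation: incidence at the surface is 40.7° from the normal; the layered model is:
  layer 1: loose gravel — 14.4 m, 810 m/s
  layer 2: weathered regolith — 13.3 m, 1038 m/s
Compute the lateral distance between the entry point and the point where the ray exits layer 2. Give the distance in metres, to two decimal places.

32.62 m

Ray parameter p = sin 40.7° / 810 m/s = 8.0506e-04 s/m.
Layer 1: θ = 40.70°; offset = 14.4·tan 40.70° = 12.3860 m.
Layer 2: sin θ = p·1038 = 0.8357 → θ = 56.68°; offset = 13.3·tan 56.68° = 20.2348 m.
Summing the layer offsets gives 32.6208 m.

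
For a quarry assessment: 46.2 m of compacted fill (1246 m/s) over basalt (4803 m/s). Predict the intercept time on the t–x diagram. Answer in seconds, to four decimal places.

θ_c = arcsin(V₁/V₂) = arcsin(1246/4803) = 15.04°; cos θ_c = 0.9658.
tᵢ = 2h·cos θ_c / V₁ = 2·46.2·0.9658 / 1246 = 0.07162 s.

0.0716 s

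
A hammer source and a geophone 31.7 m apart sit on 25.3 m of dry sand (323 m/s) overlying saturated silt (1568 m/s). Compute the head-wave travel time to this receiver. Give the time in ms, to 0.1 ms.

173.5 ms

t = x/V₂ + 2h·√(V₂²−V₁²)/(V₁V₂).
√(V₂²−V₁²) = √(1568²−323²) = 1534.4 m/s; delay term = 2·25.3·1534.4/(323·1568) = 0.15330 s.
t = 31.7/1568 + 0.15330 = 0.17351 s.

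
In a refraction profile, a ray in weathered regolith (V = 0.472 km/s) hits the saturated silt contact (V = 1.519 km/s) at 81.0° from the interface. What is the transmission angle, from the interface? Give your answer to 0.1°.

59.8°

Convert to the normal: θ₁ = 90° − 81.0° = 9.0°.
sin θ₁/V₁ = sin θ₂/V₂ ⇒ sin θ₂ = 1.519·sin 9.0°/0.472 = 1.519·0.1564/0.472 = 0.5034.
θ₂ = arcsin 0.5034 = 30.23° from the normal.
From the interface: 90° − 30.23° = 59.77°.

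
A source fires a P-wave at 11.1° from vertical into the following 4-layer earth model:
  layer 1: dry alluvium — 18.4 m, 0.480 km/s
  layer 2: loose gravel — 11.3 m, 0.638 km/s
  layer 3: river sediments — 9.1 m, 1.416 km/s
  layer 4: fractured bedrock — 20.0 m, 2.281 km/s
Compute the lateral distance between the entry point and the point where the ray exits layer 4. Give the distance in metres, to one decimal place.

58.2 m

Ray parameter p = sin 11.1° / 0.480 km/s = 4.0109e-01 s/km.
Layer 1: θ = 11.10°; offset = 18.4·tan 11.10° = 3.610 m.
Layer 2: sin θ = p·0.638 = 0.2559 → θ = 14.83°; offset = 11.3·tan 14.83° = 2.991 m.
Layer 3: sin θ = p·1.416 = 0.5679 → θ = 34.61°; offset = 9.1·tan 34.61° = 6.279 m.
Layer 4: sin θ = p·2.281 = 0.9149 → θ = 66.19°; offset = 20.0·tan 66.19° = 45.322 m.
Σ offsets = 58.202 m.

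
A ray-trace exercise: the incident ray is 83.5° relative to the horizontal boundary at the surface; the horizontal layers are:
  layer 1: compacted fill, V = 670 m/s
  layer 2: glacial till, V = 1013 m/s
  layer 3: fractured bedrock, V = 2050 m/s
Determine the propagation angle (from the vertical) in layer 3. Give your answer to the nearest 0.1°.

From the normal: θ₁ = 90° − 83.5° = 6.5°.
Ray parameter p = sin 6.5° / 670 = 1.6896e-04 s/m.
sin θ_3 = p·V_3 = 1.6896e-04 × 2050 = 0.3464.
θ_3 = arcsin 0.3464 = 20.27°.

20.3°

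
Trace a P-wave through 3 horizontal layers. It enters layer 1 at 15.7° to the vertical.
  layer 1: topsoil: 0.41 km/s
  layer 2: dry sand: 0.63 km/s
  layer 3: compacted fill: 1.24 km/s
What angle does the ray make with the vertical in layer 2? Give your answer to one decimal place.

24.6°

Ray parameter p = sin 15.7° / 0.41 = 6.6000e-01 s/km.
sin θ_2 = p·V_2 = 6.6000e-01 × 0.63 = 0.4158.
θ_2 = 24.57° from the vertical.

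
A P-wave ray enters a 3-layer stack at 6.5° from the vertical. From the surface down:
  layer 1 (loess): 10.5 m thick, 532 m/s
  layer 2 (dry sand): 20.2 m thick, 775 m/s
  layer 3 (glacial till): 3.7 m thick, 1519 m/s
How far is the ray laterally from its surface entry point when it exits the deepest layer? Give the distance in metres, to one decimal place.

5.8 m

Apply Snell's law at each interface; in layer i the horizontal offset is hᵢ·tan θᵢ.
Layer 1: θ = 6.50°; offset = 10.5·tan 6.50° = 1.196 m.
Layer 2: sin θ = 775·sin 6.5°/532 = 0.1649, θ = 9.49°; offset = 20.2·tan 9.49° = 3.377 m.
Layer 3: sin θ = 1519·sin 6.5°/532 = 0.3232, θ = 18.86°; offset = 3.7·tan 18.86° = 1.264 m.
Σ offsets = 5.838 m.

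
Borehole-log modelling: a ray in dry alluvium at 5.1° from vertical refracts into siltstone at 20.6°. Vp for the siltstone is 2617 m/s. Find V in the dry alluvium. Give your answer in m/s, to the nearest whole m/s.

661 m/s

Snell's law: sin 5.1°/V₁ = sin 20.6°/V₂.
V₁ = V₂·sin 5.1°/sin 20.6° = 2617 × 0.2527 = 661.20 m/s.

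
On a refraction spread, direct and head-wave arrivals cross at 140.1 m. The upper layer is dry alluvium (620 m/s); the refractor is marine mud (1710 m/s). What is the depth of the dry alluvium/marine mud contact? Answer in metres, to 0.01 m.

h = (x_cross/2)·√((V₂−V₁)/(V₂+V₁)).
(V₂−V₁)/(V₂+V₁) = (1710−620)/(1710+620) = 0.4678; √ = 0.6840.
h = (140.1/2)·0.6840 = 47.91 m.

47.91 m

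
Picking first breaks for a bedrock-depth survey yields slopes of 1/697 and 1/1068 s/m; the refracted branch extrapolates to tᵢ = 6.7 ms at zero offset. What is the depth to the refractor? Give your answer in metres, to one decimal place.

3.1 m

θ_c = arcsin(697/1068) = 40.74°; cos θ_c = 0.7577.
tᵢ = 2h cos θ_c/V₁ ⇒ h = tᵢ·V₁/(2 cos θ_c) = 0.0067·697/(2·0.7577) = 3.08 m.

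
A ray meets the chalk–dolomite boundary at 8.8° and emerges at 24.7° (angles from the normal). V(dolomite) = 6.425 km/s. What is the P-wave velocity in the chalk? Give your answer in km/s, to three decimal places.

sin 8.8° = 0.1530; sin 24.7° = 0.4179.
V₁ = V₂·(sin θ₁/sin θ₂) = 6.425·(0.1530/0.4179) = 2.352 km/s.

2.352 km/s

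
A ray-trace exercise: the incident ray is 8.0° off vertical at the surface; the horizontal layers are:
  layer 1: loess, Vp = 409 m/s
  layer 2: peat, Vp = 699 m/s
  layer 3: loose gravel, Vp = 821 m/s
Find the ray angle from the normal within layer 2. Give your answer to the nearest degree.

14°

Ray parameter p = sin 8.0° / 409 = 3.4028e-04 s/m.
sin θ_2 = p·V_2 = 3.4028e-04 × 699 = 0.2379.
θ_2 = 13.76° from the vertical.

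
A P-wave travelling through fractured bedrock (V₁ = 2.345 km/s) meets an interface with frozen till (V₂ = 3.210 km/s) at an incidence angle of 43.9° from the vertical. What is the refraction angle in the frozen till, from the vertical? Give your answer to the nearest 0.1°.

71.7°

sin θ₁/V₁ = sin θ₂/V₂ ⇒ sin θ₂ = 3.210·sin 43.9°/2.345 = 3.210·0.6934/2.345 = 0.9492.
θ₂ = arcsin 0.9492 = 71.65° from the normal.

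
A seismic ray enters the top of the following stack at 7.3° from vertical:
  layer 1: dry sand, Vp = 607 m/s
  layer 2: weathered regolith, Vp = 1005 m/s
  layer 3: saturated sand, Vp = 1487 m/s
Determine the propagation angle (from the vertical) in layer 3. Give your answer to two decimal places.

Ray parameter p = sin 7.3° / 607 = 2.0933e-04 s/m.
sin θ_3 = p·V_3 = 2.0933e-04 × 1487 = 0.3113.
θ_3 = arcsin 0.3113 = 18.14°.

18.14°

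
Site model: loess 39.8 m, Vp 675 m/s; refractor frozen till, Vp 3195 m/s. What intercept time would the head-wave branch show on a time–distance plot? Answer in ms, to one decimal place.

tᵢ = 2h·√(V₂²−V₁²)/(V₁V₂).
√(V₂²−V₁²) = √(3195²−675²) = 3122.9 m/s.
tᵢ = 2·39.8·3122.9/(675·3195) = 0.11526 s.

115.3 ms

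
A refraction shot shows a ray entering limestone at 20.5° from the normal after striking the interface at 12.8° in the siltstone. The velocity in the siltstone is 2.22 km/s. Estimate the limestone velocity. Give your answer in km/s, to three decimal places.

3.509 km/s

Snell's law: sin 12.8°/V₁ = sin 20.5°/V₂.
V₂ = V₁·sin 20.5°/sin 12.8° = 2.22 × 1.5807 = 3.509 km/s.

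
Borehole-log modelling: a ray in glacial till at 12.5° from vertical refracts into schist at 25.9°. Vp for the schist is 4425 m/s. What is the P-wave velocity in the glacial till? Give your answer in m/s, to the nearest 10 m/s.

2190 m/s

Snell's law: sin 12.5°/V₁ = sin 25.9°/V₂.
V₁ = V₂·sin 12.5°/sin 25.9° = 4425 × 0.4955 = 2192.63 m/s.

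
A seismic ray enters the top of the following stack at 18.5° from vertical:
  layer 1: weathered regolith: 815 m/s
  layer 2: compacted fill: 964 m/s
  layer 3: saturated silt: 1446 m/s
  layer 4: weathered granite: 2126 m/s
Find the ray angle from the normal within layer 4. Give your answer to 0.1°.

55.9°

Snell's law across each interface conserves sin θ / V, so sin θ_4 = V_4·sin θ₁/V₁.
sin θ_4 = 2126 × sin 18.5° / 815 = 0.8277.
θ_4 = 55.86° from the vertical.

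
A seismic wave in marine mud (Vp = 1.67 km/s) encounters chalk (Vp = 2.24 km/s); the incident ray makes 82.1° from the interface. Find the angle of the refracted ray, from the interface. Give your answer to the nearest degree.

79°

Angle from the normal: 90° − 82.1° = 7.9°.
sin θ₁/V₁ = sin θ₂/V₂ ⇒ sin θ₂ = 2.24·sin 7.9°/1.67 = 2.24·0.1374/1.67 = 0.1844.
θ₂ = sin⁻¹(0.1844) = 10.62° (from vertical).
From the interface: 90° − 10.62° = 79.38°.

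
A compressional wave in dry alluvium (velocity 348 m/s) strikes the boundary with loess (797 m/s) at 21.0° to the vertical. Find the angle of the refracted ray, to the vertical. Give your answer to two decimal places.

55.16°

Snell's law: sin θ₂ = (V₂/V₁)·sin θ₁ = (797/348)·sin 21.0° = 0.8207.
θ₂ = arcsin 0.8207 = 55.16° from the normal.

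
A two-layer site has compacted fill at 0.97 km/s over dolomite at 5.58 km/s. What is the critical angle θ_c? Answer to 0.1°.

10.0°

Critical incidence: sin θ_c = V₁/V₂ = 0.97/5.58 = 0.1738.
θ_c = arcsin 0.1738 = 10.01°.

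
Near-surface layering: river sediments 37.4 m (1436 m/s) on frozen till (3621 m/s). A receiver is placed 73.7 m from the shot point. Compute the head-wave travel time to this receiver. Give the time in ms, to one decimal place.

t = x/V₂ + 2h·√(V₂²−V₁²)/(V₁V₂).
√(V₂²−V₁²) = √(3621²−1436²) = 3324.1 m/s; delay term = 2·37.4·3324.1/(1436·3621) = 0.04782 s.
t = 73.7/3621 + 0.04782 = 0.06817 s.

68.2 ms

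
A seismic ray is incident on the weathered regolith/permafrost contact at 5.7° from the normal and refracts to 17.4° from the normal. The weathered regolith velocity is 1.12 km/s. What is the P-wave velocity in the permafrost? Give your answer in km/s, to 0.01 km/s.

sin 5.7° = 0.0993; sin 17.4° = 0.2990.
V₂ = V₁·(sin θ₂/sin θ₁) = 1.12·(0.2990/0.0993) = 3.37 km/s.

3.37 km/s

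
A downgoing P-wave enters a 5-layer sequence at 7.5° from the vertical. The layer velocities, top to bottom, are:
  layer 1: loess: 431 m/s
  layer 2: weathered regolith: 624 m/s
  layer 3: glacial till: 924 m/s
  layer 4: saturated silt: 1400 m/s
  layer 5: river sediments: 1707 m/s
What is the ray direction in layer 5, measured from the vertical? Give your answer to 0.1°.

Ray parameter p = sin 7.5° / 431 = 3.0284e-04 s/m.
sin θ_5 = p·V_5 = 3.0284e-04 × 1707 = 0.5170.
θ_5 = arcsin 0.5170 = 31.13°.

31.1°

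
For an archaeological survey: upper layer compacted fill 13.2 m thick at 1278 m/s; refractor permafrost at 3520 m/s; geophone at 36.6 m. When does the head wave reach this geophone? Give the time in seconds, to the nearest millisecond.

θ_c = arcsin(V₁/V₂) = arcsin(1278/3520) = 21.29°, cos θ_c = 0.9318.
Intercept time tᵢ = 2h cos θ_c / V₁ = 2·13.2·0.9318/1278 = 0.01925 s.
t = x/V₂ + tᵢ = 36.6/3520 + 0.01925 = 0.02965 s.

0.030 s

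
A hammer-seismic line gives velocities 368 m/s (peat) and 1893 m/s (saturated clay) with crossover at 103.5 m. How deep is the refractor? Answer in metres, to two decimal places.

x_cross = 2h·√((V₂+V₁)/(V₂−V₁)) → h = x_cross / (2·√((V₂+V₁)/(V₂−V₁))).
√((V₂+V₁)/(V₂−V₁)) = √((1893+368)/(1893−368)) = 1.2176.
h = 103.5 / (2·1.2176) = 42.50 m.

42.50 m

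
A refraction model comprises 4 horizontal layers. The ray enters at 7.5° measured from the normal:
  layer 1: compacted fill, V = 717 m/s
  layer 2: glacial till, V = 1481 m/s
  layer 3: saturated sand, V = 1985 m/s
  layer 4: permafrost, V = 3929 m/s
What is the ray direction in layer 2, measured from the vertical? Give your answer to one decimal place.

15.6°

Ray parameter p = sin 7.5° / 717 = 1.8204e-04 s/m.
sin θ_2 = p·V_2 = 1.8204e-04 × 1481 = 0.2696.
θ_2 = arcsin 0.2696 = 15.64°.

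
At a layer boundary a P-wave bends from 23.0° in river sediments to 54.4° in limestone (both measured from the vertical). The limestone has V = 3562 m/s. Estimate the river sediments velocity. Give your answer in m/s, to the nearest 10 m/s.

1710 m/s

Snell's law: sin 23.0°/V₁ = sin 54.4°/V₂.
V₁ = V₂·sin 23.0°/sin 54.4° = 3562 × 0.4805 = 1711.70 m/s.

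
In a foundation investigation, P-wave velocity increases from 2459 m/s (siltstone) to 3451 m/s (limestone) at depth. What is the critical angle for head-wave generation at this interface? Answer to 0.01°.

At critical incidence the refracted ray runs along the interface (θ₂ = 90°), so sin θ_c = V₁/V₂.
θ_c = arcsin(2459/3451) = arcsin 0.7125 = 45.44°.

45.44°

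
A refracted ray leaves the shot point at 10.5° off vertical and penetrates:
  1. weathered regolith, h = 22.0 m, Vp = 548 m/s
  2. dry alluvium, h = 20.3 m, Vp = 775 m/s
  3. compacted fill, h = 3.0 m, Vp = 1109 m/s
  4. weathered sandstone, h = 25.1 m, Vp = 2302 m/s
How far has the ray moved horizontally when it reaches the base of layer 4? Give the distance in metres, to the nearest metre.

41 m

p = sin θ₁/V₁ = sin 10.5°/548 = 3.3255e-04 s/m is conserved through the stack.
Layer 1: θ = 10.50°; offset = 22.0·tan 10.50° = 4.077 m.
Layer 2: sin θ = p·775 = 0.2577 → θ = 14.94°; offset = 20.3·tan 14.94° = 5.415 m.
Layer 3: sin θ = p·1109 = 0.3688 → θ = 21.64°; offset = 3.0·tan 21.64° = 1.190 m.
Layer 4: sin θ = p·2302 = 0.7655 → θ = 49.95°; offset = 25.1·tan 49.95° = 29.864 m.
Summing the layer offsets gives 40.546 m.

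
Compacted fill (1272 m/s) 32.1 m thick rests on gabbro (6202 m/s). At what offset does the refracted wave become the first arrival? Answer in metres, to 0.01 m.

79.05 m

x_cross = 2h·√((V₂+V₁)/(V₂−V₁)).
(V₂+V₁)/(V₂−V₁) = (6202+1272)/(6202−1272) = 1.5160; √ = 1.2313.
x_cross = 2·32.1·1.2313 = 79.05 m.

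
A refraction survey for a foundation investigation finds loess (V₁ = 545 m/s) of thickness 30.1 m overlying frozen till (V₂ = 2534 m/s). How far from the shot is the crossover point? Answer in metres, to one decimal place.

x_cross = 2h·√((V₂+V₁)/(V₂−V₁)).
(V₂+V₁)/(V₂−V₁) = (2534+545)/(2534−545) = 1.5480; √ = 1.2442.
x_cross = 2·30.1·1.2442 = 74.90 m.

74.9 m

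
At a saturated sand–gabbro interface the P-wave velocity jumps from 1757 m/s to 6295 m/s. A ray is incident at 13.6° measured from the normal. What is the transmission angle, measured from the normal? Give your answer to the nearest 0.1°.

57.4°

sin θ₁/V₁ = sin θ₂/V₂ ⇒ sin θ₂ = 6295·sin 13.6°/1757 = 6295·0.2351/1757 = 0.8425.
θ₂ = arcsin 0.8425 = 57.40° from the normal.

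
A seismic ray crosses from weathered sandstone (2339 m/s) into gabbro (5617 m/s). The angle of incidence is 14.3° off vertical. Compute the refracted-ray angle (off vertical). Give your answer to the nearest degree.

36°

sin θ₁/V₁ = sin θ₂/V₂ ⇒ sin θ₂ = 5617·sin 14.3°/2339 = 5617·0.2470/2339 = 0.5932.
θ₂ = sin⁻¹(0.5932) = 36.38° (from vertical).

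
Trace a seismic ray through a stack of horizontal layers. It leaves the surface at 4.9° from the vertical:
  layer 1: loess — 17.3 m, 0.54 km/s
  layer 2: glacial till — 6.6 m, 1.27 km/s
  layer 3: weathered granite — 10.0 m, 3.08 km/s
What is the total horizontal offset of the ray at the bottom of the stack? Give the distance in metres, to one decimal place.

8.4 m

p = sin θ₁/V₁ = sin 4.9°/0.54 = 1.5818e-01 s/km is conserved through the stack.
Layer 1: θ = 4.90°; offset = 17.3·tan 4.90° = 1.483 m.
Layer 2: sin θ = p·1.27 = 0.2009 → θ = 11.59°; offset = 6.6·tan 11.59° = 1.353 m.
Layer 3: sin θ = p·3.08 = 0.4872 → θ = 29.16°; offset = 10.0·tan 29.16° = 5.579 m.
Summing the layer offsets gives 8.415 m.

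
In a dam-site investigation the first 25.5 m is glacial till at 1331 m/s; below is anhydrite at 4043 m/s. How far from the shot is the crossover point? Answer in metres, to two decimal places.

x_cross = 2h·√((V₂+V₁)/(V₂−V₁)).
(V₂+V₁)/(V₂−V₁) = (4043+1331)/(4043−1331) = 1.9816; √ = 1.4077.
x_cross = 2·25.5·1.4077 = 71.79 m.

71.79 m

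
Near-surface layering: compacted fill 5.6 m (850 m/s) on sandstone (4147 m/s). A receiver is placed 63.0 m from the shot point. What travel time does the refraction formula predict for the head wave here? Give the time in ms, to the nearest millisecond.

28 ms

t = x/V₂ + 2h·√(V₂²−V₁²)/(V₁V₂).
√(V₂²−V₁²) = √(4147²−850²) = 4059.0 m/s; delay term = 2·5.6·4059.0/(850·4147) = 0.01290 s.
t = 63.0/4147 + 0.01290 = 0.02809 s.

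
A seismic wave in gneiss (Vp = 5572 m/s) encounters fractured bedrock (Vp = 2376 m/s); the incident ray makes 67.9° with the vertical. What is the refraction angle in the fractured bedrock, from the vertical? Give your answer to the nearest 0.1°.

23.3°

sin θ₁/V₁ = sin θ₂/V₂ ⇒ sin θ₂ = 2376·sin 67.9°/5572 = 2376·0.9265/5572 = 0.3951.
θ₂ = arcsin 0.3951 = 23.27° from the normal.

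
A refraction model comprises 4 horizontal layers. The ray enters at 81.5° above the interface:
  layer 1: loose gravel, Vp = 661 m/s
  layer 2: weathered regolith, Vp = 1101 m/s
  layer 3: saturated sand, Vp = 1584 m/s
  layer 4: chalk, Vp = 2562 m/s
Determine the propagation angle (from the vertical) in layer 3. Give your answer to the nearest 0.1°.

From the normal: θ₁ = 90° − 81.5° = 8.5°.
Snell's law across each interface conserves sin θ / V, so sin θ_3 = V_3·sin θ₁/V₁.
sin θ_3 = 1584 × sin 8.5° / 661 = 0.3542.
θ_3 = 20.74° from the vertical.

20.7°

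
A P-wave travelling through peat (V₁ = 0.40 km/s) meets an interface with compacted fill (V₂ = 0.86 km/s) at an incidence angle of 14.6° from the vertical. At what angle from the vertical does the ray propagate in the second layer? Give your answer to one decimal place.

Snell's law: sin θ₂ = (V₂/V₁)·sin θ₁ = (0.86/0.40)·sin 14.6° = 0.5419.
θ₂ = sin⁻¹(0.5419) = 32.82° (from vertical).

32.8°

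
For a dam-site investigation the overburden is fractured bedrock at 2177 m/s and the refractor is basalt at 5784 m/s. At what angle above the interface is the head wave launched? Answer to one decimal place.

67.9°

At critical incidence the refracted ray runs along the interface (θ₂ = 90°), so sin θ_c = V₁/V₂.
θ_c = arcsin(2177/5784) = arcsin 0.3764 = 22.11°.
Measured from the interface: 90° − 22.11° = 67.89°.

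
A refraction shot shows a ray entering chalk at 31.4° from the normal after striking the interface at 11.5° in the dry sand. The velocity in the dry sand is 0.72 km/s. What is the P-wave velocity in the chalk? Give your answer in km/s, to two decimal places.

1.88 km/s

Snell's law: sin 11.5°/V₁ = sin 31.4°/V₂.
V₂ = V₁·sin 31.4°/sin 11.5° = 0.72 × 2.6133 = 1.88 km/s.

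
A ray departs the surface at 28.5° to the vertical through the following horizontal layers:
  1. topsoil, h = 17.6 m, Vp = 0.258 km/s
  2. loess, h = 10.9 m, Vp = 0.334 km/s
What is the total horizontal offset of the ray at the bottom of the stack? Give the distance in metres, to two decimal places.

18.12 m

Apply Snell's law at each interface; in layer i the horizontal offset is hᵢ·tan θᵢ.
Layer 1: θ = 28.50°; offset = 17.6·tan 28.50° = 9.5560 m.
Layer 2: sin θ = 0.334·sin 28.5°/0.258 = 0.6177, θ = 38.15°; offset = 10.9·tan 38.15° = 8.5619 m.
Summing the layer offsets gives 18.1180 m.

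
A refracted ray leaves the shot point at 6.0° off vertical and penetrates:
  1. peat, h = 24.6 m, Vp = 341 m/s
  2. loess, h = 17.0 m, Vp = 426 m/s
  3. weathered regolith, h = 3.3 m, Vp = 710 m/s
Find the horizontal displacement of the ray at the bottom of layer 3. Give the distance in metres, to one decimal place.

Apply Snell's law at each interface; in layer i the horizontal offset is hᵢ·tan θᵢ.
Layer 1: θ = 6.00°; offset = 24.6·tan 6.00° = 2.586 m.
Layer 2: sin θ = 426·sin 6.0°/341 = 0.1306, θ = 7.50°; offset = 17.0·tan 7.50° = 2.239 m.
Layer 3: sin θ = 710·sin 6.0°/341 = 0.2176, θ = 12.57°; offset = 3.3·tan 12.57° = 0.736 m.
Σ offsets = 5.561 m.

5.6 m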